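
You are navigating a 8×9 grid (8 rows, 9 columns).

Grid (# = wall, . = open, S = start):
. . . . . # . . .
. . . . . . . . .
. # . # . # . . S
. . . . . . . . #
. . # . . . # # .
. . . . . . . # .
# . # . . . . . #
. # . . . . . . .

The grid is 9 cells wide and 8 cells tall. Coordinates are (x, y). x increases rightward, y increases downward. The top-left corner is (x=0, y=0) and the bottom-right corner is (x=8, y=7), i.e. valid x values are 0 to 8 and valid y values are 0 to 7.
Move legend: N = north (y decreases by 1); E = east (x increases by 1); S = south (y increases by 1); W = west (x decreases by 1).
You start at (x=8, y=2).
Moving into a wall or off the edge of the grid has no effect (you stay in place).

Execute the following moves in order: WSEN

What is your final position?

Answer: Final position: (x=7, y=2)

Derivation:
Start: (x=8, y=2)
  W (west): (x=8, y=2) -> (x=7, y=2)
  S (south): (x=7, y=2) -> (x=7, y=3)
  E (east): blocked, stay at (x=7, y=3)
  N (north): (x=7, y=3) -> (x=7, y=2)
Final: (x=7, y=2)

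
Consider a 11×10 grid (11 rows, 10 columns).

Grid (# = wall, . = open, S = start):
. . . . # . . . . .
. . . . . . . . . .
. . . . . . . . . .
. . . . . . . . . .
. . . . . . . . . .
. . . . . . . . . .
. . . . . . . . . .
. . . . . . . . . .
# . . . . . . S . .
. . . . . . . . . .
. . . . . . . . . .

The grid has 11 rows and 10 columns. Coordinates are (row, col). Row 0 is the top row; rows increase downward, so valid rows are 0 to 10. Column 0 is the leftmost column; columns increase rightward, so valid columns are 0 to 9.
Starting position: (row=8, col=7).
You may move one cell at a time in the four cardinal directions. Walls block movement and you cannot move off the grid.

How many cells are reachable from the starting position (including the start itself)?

BFS flood-fill from (row=8, col=7):
  Distance 0: (row=8, col=7)
  Distance 1: (row=7, col=7), (row=8, col=6), (row=8, col=8), (row=9, col=7)
  Distance 2: (row=6, col=7), (row=7, col=6), (row=7, col=8), (row=8, col=5), (row=8, col=9), (row=9, col=6), (row=9, col=8), (row=10, col=7)
  Distance 3: (row=5, col=7), (row=6, col=6), (row=6, col=8), (row=7, col=5), (row=7, col=9), (row=8, col=4), (row=9, col=5), (row=9, col=9), (row=10, col=6), (row=10, col=8)
  Distance 4: (row=4, col=7), (row=5, col=6), (row=5, col=8), (row=6, col=5), (row=6, col=9), (row=7, col=4), (row=8, col=3), (row=9, col=4), (row=10, col=5), (row=10, col=9)
  Distance 5: (row=3, col=7), (row=4, col=6), (row=4, col=8), (row=5, col=5), (row=5, col=9), (row=6, col=4), (row=7, col=3), (row=8, col=2), (row=9, col=3), (row=10, col=4)
  Distance 6: (row=2, col=7), (row=3, col=6), (row=3, col=8), (row=4, col=5), (row=4, col=9), (row=5, col=4), (row=6, col=3), (row=7, col=2), (row=8, col=1), (row=9, col=2), (row=10, col=3)
  Distance 7: (row=1, col=7), (row=2, col=6), (row=2, col=8), (row=3, col=5), (row=3, col=9), (row=4, col=4), (row=5, col=3), (row=6, col=2), (row=7, col=1), (row=9, col=1), (row=10, col=2)
  Distance 8: (row=0, col=7), (row=1, col=6), (row=1, col=8), (row=2, col=5), (row=2, col=9), (row=3, col=4), (row=4, col=3), (row=5, col=2), (row=6, col=1), (row=7, col=0), (row=9, col=0), (row=10, col=1)
  Distance 9: (row=0, col=6), (row=0, col=8), (row=1, col=5), (row=1, col=9), (row=2, col=4), (row=3, col=3), (row=4, col=2), (row=5, col=1), (row=6, col=0), (row=10, col=0)
  Distance 10: (row=0, col=5), (row=0, col=9), (row=1, col=4), (row=2, col=3), (row=3, col=2), (row=4, col=1), (row=5, col=0)
  Distance 11: (row=1, col=3), (row=2, col=2), (row=3, col=1), (row=4, col=0)
  Distance 12: (row=0, col=3), (row=1, col=2), (row=2, col=1), (row=3, col=0)
  Distance 13: (row=0, col=2), (row=1, col=1), (row=2, col=0)
  Distance 14: (row=0, col=1), (row=1, col=0)
  Distance 15: (row=0, col=0)
Total reachable: 108 (grid has 108 open cells total)

Answer: Reachable cells: 108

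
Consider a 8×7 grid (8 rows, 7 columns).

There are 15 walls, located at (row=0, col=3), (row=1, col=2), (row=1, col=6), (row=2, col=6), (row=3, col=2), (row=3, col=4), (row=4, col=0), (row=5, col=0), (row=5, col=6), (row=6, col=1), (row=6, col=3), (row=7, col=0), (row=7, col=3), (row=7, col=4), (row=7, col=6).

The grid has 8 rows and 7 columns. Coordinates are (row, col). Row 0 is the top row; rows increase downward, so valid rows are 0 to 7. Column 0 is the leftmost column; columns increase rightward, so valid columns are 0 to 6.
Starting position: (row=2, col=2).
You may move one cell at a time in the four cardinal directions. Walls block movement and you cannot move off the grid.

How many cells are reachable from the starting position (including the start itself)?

Answer: Reachable cells: 40

Derivation:
BFS flood-fill from (row=2, col=2):
  Distance 0: (row=2, col=2)
  Distance 1: (row=2, col=1), (row=2, col=3)
  Distance 2: (row=1, col=1), (row=1, col=3), (row=2, col=0), (row=2, col=4), (row=3, col=1), (row=3, col=3)
  Distance 3: (row=0, col=1), (row=1, col=0), (row=1, col=4), (row=2, col=5), (row=3, col=0), (row=4, col=1), (row=4, col=3)
  Distance 4: (row=0, col=0), (row=0, col=2), (row=0, col=4), (row=1, col=5), (row=3, col=5), (row=4, col=2), (row=4, col=4), (row=5, col=1), (row=5, col=3)
  Distance 5: (row=0, col=5), (row=3, col=6), (row=4, col=5), (row=5, col=2), (row=5, col=4)
  Distance 6: (row=0, col=6), (row=4, col=6), (row=5, col=5), (row=6, col=2), (row=6, col=4)
  Distance 7: (row=6, col=5), (row=7, col=2)
  Distance 8: (row=6, col=6), (row=7, col=1), (row=7, col=5)
Total reachable: 40 (grid has 41 open cells total)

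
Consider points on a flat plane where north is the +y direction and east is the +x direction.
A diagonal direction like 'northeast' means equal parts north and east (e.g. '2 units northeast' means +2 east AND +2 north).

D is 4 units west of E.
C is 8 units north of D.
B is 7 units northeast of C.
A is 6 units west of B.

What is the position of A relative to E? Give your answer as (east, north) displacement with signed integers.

Answer: A is at (east=-3, north=15) relative to E.

Derivation:
Place E at the origin (east=0, north=0).
  D is 4 units west of E: delta (east=-4, north=+0); D at (east=-4, north=0).
  C is 8 units north of D: delta (east=+0, north=+8); C at (east=-4, north=8).
  B is 7 units northeast of C: delta (east=+7, north=+7); B at (east=3, north=15).
  A is 6 units west of B: delta (east=-6, north=+0); A at (east=-3, north=15).
Therefore A relative to E: (east=-3, north=15).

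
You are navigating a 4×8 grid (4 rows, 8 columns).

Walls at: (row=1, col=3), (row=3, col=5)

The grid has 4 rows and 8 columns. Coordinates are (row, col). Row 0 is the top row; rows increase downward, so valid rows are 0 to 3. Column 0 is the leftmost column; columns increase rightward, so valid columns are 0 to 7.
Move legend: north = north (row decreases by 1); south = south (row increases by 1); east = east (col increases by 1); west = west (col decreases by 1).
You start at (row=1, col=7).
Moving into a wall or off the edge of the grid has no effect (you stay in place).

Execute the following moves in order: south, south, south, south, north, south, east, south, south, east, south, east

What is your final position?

Start: (row=1, col=7)
  south (south): (row=1, col=7) -> (row=2, col=7)
  south (south): (row=2, col=7) -> (row=3, col=7)
  south (south): blocked, stay at (row=3, col=7)
  south (south): blocked, stay at (row=3, col=7)
  north (north): (row=3, col=7) -> (row=2, col=7)
  south (south): (row=2, col=7) -> (row=3, col=7)
  east (east): blocked, stay at (row=3, col=7)
  south (south): blocked, stay at (row=3, col=7)
  south (south): blocked, stay at (row=3, col=7)
  east (east): blocked, stay at (row=3, col=7)
  south (south): blocked, stay at (row=3, col=7)
  east (east): blocked, stay at (row=3, col=7)
Final: (row=3, col=7)

Answer: Final position: (row=3, col=7)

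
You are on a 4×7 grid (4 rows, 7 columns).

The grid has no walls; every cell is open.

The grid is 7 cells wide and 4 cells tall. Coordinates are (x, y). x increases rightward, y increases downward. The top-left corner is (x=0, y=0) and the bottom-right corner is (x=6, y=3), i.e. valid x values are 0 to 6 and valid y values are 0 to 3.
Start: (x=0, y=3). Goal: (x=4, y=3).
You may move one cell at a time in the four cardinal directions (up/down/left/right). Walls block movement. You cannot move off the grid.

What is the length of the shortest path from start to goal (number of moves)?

Answer: Shortest path length: 4

Derivation:
BFS from (x=0, y=3) until reaching (x=4, y=3):
  Distance 0: (x=0, y=3)
  Distance 1: (x=0, y=2), (x=1, y=3)
  Distance 2: (x=0, y=1), (x=1, y=2), (x=2, y=3)
  Distance 3: (x=0, y=0), (x=1, y=1), (x=2, y=2), (x=3, y=3)
  Distance 4: (x=1, y=0), (x=2, y=1), (x=3, y=2), (x=4, y=3)  <- goal reached here
One shortest path (4 moves): (x=0, y=3) -> (x=1, y=3) -> (x=2, y=3) -> (x=3, y=3) -> (x=4, y=3)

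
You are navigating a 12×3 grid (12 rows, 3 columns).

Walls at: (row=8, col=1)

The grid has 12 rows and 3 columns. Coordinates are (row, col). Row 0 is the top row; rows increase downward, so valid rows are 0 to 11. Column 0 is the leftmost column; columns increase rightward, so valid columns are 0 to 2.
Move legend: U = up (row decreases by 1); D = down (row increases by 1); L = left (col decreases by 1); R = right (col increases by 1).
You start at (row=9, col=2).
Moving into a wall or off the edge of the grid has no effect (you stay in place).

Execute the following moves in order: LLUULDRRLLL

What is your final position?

Answer: Final position: (row=8, col=0)

Derivation:
Start: (row=9, col=2)
  L (left): (row=9, col=2) -> (row=9, col=1)
  L (left): (row=9, col=1) -> (row=9, col=0)
  U (up): (row=9, col=0) -> (row=8, col=0)
  U (up): (row=8, col=0) -> (row=7, col=0)
  L (left): blocked, stay at (row=7, col=0)
  D (down): (row=7, col=0) -> (row=8, col=0)
  R (right): blocked, stay at (row=8, col=0)
  R (right): blocked, stay at (row=8, col=0)
  [×3]L (left): blocked, stay at (row=8, col=0)
Final: (row=8, col=0)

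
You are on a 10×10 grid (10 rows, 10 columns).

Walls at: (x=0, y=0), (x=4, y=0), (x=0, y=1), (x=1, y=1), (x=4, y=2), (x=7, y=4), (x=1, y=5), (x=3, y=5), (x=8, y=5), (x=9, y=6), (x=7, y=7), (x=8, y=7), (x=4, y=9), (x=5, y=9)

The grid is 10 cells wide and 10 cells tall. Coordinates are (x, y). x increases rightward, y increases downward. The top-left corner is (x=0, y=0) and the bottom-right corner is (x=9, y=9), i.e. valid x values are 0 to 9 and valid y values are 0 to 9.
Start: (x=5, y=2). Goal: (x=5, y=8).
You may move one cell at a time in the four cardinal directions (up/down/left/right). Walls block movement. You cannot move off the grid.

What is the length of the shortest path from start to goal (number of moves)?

Answer: Shortest path length: 6

Derivation:
BFS from (x=5, y=2) until reaching (x=5, y=8):
  Distance 0: (x=5, y=2)
  Distance 1: (x=5, y=1), (x=6, y=2), (x=5, y=3)
  Distance 2: (x=5, y=0), (x=4, y=1), (x=6, y=1), (x=7, y=2), (x=4, y=3), (x=6, y=3), (x=5, y=4)
  Distance 3: (x=6, y=0), (x=3, y=1), (x=7, y=1), (x=8, y=2), (x=3, y=3), (x=7, y=3), (x=4, y=4), (x=6, y=4), (x=5, y=5)
  Distance 4: (x=3, y=0), (x=7, y=0), (x=2, y=1), (x=8, y=1), (x=3, y=2), (x=9, y=2), (x=2, y=3), (x=8, y=3), (x=3, y=4), (x=4, y=5), (x=6, y=5), (x=5, y=6)
  Distance 5: (x=2, y=0), (x=8, y=0), (x=9, y=1), (x=2, y=2), (x=1, y=3), (x=9, y=3), (x=2, y=4), (x=8, y=4), (x=7, y=5), (x=4, y=6), (x=6, y=6), (x=5, y=7)
  Distance 6: (x=1, y=0), (x=9, y=0), (x=1, y=2), (x=0, y=3), (x=1, y=4), (x=9, y=4), (x=2, y=5), (x=3, y=6), (x=7, y=6), (x=4, y=7), (x=6, y=7), (x=5, y=8)  <- goal reached here
One shortest path (6 moves): (x=5, y=2) -> (x=5, y=3) -> (x=5, y=4) -> (x=5, y=5) -> (x=5, y=6) -> (x=5, y=7) -> (x=5, y=8)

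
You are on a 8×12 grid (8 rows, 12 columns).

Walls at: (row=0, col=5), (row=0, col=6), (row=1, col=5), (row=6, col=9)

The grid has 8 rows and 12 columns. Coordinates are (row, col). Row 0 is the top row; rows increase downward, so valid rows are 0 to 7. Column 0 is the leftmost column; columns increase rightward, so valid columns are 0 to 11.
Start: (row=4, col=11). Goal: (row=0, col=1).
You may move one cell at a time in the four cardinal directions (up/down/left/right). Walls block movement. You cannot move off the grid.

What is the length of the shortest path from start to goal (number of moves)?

Answer: Shortest path length: 14

Derivation:
BFS from (row=4, col=11) until reaching (row=0, col=1):
  Distance 0: (row=4, col=11)
  Distance 1: (row=3, col=11), (row=4, col=10), (row=5, col=11)
  Distance 2: (row=2, col=11), (row=3, col=10), (row=4, col=9), (row=5, col=10), (row=6, col=11)
  Distance 3: (row=1, col=11), (row=2, col=10), (row=3, col=9), (row=4, col=8), (row=5, col=9), (row=6, col=10), (row=7, col=11)
  Distance 4: (row=0, col=11), (row=1, col=10), (row=2, col=9), (row=3, col=8), (row=4, col=7), (row=5, col=8), (row=7, col=10)
  Distance 5: (row=0, col=10), (row=1, col=9), (row=2, col=8), (row=3, col=7), (row=4, col=6), (row=5, col=7), (row=6, col=8), (row=7, col=9)
  Distance 6: (row=0, col=9), (row=1, col=8), (row=2, col=7), (row=3, col=6), (row=4, col=5), (row=5, col=6), (row=6, col=7), (row=7, col=8)
  Distance 7: (row=0, col=8), (row=1, col=7), (row=2, col=6), (row=3, col=5), (row=4, col=4), (row=5, col=5), (row=6, col=6), (row=7, col=7)
  Distance 8: (row=0, col=7), (row=1, col=6), (row=2, col=5), (row=3, col=4), (row=4, col=3), (row=5, col=4), (row=6, col=5), (row=7, col=6)
  Distance 9: (row=2, col=4), (row=3, col=3), (row=4, col=2), (row=5, col=3), (row=6, col=4), (row=7, col=5)
  Distance 10: (row=1, col=4), (row=2, col=3), (row=3, col=2), (row=4, col=1), (row=5, col=2), (row=6, col=3), (row=7, col=4)
  Distance 11: (row=0, col=4), (row=1, col=3), (row=2, col=2), (row=3, col=1), (row=4, col=0), (row=5, col=1), (row=6, col=2), (row=7, col=3)
  Distance 12: (row=0, col=3), (row=1, col=2), (row=2, col=1), (row=3, col=0), (row=5, col=0), (row=6, col=1), (row=7, col=2)
  Distance 13: (row=0, col=2), (row=1, col=1), (row=2, col=0), (row=6, col=0), (row=7, col=1)
  Distance 14: (row=0, col=1), (row=1, col=0), (row=7, col=0)  <- goal reached here
One shortest path (14 moves): (row=4, col=11) -> (row=4, col=10) -> (row=4, col=9) -> (row=4, col=8) -> (row=4, col=7) -> (row=4, col=6) -> (row=4, col=5) -> (row=4, col=4) -> (row=4, col=3) -> (row=4, col=2) -> (row=4, col=1) -> (row=3, col=1) -> (row=2, col=1) -> (row=1, col=1) -> (row=0, col=1)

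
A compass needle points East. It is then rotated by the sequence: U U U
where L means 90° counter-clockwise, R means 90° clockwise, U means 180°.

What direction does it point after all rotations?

Start: East
  U (U-turn (180°)) -> West
  U (U-turn (180°)) -> East
  U (U-turn (180°)) -> West
Final: West

Answer: Final heading: West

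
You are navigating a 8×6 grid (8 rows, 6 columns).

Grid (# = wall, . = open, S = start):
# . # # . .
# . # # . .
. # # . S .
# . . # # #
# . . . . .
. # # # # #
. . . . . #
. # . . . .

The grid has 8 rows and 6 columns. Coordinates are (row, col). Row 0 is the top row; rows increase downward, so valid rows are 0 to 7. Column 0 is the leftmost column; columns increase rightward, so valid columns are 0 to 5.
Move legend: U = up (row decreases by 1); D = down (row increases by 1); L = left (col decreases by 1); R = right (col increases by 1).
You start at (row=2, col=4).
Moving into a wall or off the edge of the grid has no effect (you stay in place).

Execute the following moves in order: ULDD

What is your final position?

Answer: Final position: (row=2, col=4)

Derivation:
Start: (row=2, col=4)
  U (up): (row=2, col=4) -> (row=1, col=4)
  L (left): blocked, stay at (row=1, col=4)
  D (down): (row=1, col=4) -> (row=2, col=4)
  D (down): blocked, stay at (row=2, col=4)
Final: (row=2, col=4)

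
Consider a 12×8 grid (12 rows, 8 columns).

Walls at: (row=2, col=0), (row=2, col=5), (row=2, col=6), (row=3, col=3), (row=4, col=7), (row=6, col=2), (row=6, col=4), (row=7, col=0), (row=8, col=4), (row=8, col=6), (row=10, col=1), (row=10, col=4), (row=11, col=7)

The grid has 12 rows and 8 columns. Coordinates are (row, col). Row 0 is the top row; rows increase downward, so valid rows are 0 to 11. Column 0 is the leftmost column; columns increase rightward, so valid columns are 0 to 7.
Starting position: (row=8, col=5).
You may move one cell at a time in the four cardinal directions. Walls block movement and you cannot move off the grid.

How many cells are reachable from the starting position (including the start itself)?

Answer: Reachable cells: 83

Derivation:
BFS flood-fill from (row=8, col=5):
  Distance 0: (row=8, col=5)
  Distance 1: (row=7, col=5), (row=9, col=5)
  Distance 2: (row=6, col=5), (row=7, col=4), (row=7, col=6), (row=9, col=4), (row=9, col=6), (row=10, col=5)
  Distance 3: (row=5, col=5), (row=6, col=6), (row=7, col=3), (row=7, col=7), (row=9, col=3), (row=9, col=7), (row=10, col=6), (row=11, col=5)
  Distance 4: (row=4, col=5), (row=5, col=4), (row=5, col=6), (row=6, col=3), (row=6, col=7), (row=7, col=2), (row=8, col=3), (row=8, col=7), (row=9, col=2), (row=10, col=3), (row=10, col=7), (row=11, col=4), (row=11, col=6)
  Distance 5: (row=3, col=5), (row=4, col=4), (row=4, col=6), (row=5, col=3), (row=5, col=7), (row=7, col=1), (row=8, col=2), (row=9, col=1), (row=10, col=2), (row=11, col=3)
  Distance 6: (row=3, col=4), (row=3, col=6), (row=4, col=3), (row=5, col=2), (row=6, col=1), (row=8, col=1), (row=9, col=0), (row=11, col=2)
  Distance 7: (row=2, col=4), (row=3, col=7), (row=4, col=2), (row=5, col=1), (row=6, col=0), (row=8, col=0), (row=10, col=0), (row=11, col=1)
  Distance 8: (row=1, col=4), (row=2, col=3), (row=2, col=7), (row=3, col=2), (row=4, col=1), (row=5, col=0), (row=11, col=0)
  Distance 9: (row=0, col=4), (row=1, col=3), (row=1, col=5), (row=1, col=7), (row=2, col=2), (row=3, col=1), (row=4, col=0)
  Distance 10: (row=0, col=3), (row=0, col=5), (row=0, col=7), (row=1, col=2), (row=1, col=6), (row=2, col=1), (row=3, col=0)
  Distance 11: (row=0, col=2), (row=0, col=6), (row=1, col=1)
  Distance 12: (row=0, col=1), (row=1, col=0)
  Distance 13: (row=0, col=0)
Total reachable: 83 (grid has 83 open cells total)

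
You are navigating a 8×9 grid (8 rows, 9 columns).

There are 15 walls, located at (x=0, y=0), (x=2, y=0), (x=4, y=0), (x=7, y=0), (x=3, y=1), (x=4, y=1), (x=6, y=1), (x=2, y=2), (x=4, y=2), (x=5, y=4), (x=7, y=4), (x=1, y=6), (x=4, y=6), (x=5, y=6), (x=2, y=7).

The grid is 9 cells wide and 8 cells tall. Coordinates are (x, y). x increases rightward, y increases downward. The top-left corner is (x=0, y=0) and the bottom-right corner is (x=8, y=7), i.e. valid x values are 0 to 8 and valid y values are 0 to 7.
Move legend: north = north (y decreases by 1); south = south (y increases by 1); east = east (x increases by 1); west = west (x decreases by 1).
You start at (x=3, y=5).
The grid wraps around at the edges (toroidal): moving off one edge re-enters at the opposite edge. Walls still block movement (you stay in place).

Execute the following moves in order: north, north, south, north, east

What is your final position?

Start: (x=3, y=5)
  north (north): (x=3, y=5) -> (x=3, y=4)
  north (north): (x=3, y=4) -> (x=3, y=3)
  south (south): (x=3, y=3) -> (x=3, y=4)
  north (north): (x=3, y=4) -> (x=3, y=3)
  east (east): (x=3, y=3) -> (x=4, y=3)
Final: (x=4, y=3)

Answer: Final position: (x=4, y=3)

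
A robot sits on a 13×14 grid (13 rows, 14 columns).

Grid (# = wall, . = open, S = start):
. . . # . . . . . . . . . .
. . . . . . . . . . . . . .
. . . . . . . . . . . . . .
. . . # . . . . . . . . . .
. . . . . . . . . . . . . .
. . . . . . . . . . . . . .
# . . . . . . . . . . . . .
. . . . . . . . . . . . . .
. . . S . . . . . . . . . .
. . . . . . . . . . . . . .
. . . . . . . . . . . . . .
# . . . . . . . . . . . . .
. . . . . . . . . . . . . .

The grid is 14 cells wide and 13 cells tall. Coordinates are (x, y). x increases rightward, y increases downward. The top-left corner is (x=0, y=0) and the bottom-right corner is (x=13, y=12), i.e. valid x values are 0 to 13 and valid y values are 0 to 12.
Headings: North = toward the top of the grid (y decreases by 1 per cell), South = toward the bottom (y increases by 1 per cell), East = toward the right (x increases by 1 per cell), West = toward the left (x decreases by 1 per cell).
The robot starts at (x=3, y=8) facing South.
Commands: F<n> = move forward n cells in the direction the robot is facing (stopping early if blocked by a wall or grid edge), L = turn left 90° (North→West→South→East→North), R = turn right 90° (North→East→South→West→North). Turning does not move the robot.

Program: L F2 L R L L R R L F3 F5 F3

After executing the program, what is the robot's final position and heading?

Answer: Final position: (x=5, y=0), facing North

Derivation:
Start: (x=3, y=8), facing South
  L: turn left, now facing East
  F2: move forward 2, now at (x=5, y=8)
  L: turn left, now facing North
  R: turn right, now facing East
  L: turn left, now facing North
  L: turn left, now facing West
  R: turn right, now facing North
  R: turn right, now facing East
  L: turn left, now facing North
  F3: move forward 3, now at (x=5, y=5)
  F5: move forward 5, now at (x=5, y=0)
  F3: move forward 0/3 (blocked), now at (x=5, y=0)
Final: (x=5, y=0), facing North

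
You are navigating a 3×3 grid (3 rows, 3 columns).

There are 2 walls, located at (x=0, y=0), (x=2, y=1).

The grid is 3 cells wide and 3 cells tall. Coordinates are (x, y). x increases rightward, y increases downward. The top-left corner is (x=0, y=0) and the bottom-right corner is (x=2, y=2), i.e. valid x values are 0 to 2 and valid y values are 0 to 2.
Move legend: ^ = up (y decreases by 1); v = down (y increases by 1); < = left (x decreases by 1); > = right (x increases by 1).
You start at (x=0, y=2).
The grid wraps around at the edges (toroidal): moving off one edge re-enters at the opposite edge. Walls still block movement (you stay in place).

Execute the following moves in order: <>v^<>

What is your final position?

Answer: Final position: (x=1, y=1)

Derivation:
Start: (x=0, y=2)
  < (left): (x=0, y=2) -> (x=2, y=2)
  > (right): (x=2, y=2) -> (x=0, y=2)
  v (down): blocked, stay at (x=0, y=2)
  ^ (up): (x=0, y=2) -> (x=0, y=1)
  < (left): blocked, stay at (x=0, y=1)
  > (right): (x=0, y=1) -> (x=1, y=1)
Final: (x=1, y=1)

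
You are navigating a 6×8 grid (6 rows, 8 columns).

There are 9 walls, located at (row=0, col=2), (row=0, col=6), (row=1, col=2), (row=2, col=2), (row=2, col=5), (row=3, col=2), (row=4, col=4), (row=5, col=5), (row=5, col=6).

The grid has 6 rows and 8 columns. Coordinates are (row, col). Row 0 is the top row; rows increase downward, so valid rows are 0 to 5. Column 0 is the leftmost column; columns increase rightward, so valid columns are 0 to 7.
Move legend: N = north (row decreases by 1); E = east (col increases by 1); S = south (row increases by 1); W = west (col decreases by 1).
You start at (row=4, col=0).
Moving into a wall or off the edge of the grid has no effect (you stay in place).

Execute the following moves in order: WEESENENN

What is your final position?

Start: (row=4, col=0)
  W (west): blocked, stay at (row=4, col=0)
  E (east): (row=4, col=0) -> (row=4, col=1)
  E (east): (row=4, col=1) -> (row=4, col=2)
  S (south): (row=4, col=2) -> (row=5, col=2)
  E (east): (row=5, col=2) -> (row=5, col=3)
  N (north): (row=5, col=3) -> (row=4, col=3)
  E (east): blocked, stay at (row=4, col=3)
  N (north): (row=4, col=3) -> (row=3, col=3)
  N (north): (row=3, col=3) -> (row=2, col=3)
Final: (row=2, col=3)

Answer: Final position: (row=2, col=3)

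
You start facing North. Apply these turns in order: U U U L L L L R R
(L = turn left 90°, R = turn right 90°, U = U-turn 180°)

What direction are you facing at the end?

Start: North
  U (U-turn (180°)) -> South
  U (U-turn (180°)) -> North
  U (U-turn (180°)) -> South
  L (left (90° counter-clockwise)) -> East
  L (left (90° counter-clockwise)) -> North
  L (left (90° counter-clockwise)) -> West
  L (left (90° counter-clockwise)) -> South
  R (right (90° clockwise)) -> West
  R (right (90° clockwise)) -> North
Final: North

Answer: Final heading: North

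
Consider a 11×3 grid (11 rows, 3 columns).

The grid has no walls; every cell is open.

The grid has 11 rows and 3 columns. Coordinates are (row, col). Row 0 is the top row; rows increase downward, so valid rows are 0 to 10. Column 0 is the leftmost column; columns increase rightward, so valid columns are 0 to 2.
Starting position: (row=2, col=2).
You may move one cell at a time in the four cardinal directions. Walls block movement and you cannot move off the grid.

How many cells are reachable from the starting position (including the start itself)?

BFS flood-fill from (row=2, col=2):
  Distance 0: (row=2, col=2)
  Distance 1: (row=1, col=2), (row=2, col=1), (row=3, col=2)
  Distance 2: (row=0, col=2), (row=1, col=1), (row=2, col=0), (row=3, col=1), (row=4, col=2)
  Distance 3: (row=0, col=1), (row=1, col=0), (row=3, col=0), (row=4, col=1), (row=5, col=2)
  Distance 4: (row=0, col=0), (row=4, col=0), (row=5, col=1), (row=6, col=2)
  Distance 5: (row=5, col=0), (row=6, col=1), (row=7, col=2)
  Distance 6: (row=6, col=0), (row=7, col=1), (row=8, col=2)
  Distance 7: (row=7, col=0), (row=8, col=1), (row=9, col=2)
  Distance 8: (row=8, col=0), (row=9, col=1), (row=10, col=2)
  Distance 9: (row=9, col=0), (row=10, col=1)
  Distance 10: (row=10, col=0)
Total reachable: 33 (grid has 33 open cells total)

Answer: Reachable cells: 33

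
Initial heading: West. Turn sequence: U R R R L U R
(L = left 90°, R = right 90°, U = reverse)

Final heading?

Start: West
  U (U-turn (180°)) -> East
  R (right (90° clockwise)) -> South
  R (right (90° clockwise)) -> West
  R (right (90° clockwise)) -> North
  L (left (90° counter-clockwise)) -> West
  U (U-turn (180°)) -> East
  R (right (90° clockwise)) -> South
Final: South

Answer: Final heading: South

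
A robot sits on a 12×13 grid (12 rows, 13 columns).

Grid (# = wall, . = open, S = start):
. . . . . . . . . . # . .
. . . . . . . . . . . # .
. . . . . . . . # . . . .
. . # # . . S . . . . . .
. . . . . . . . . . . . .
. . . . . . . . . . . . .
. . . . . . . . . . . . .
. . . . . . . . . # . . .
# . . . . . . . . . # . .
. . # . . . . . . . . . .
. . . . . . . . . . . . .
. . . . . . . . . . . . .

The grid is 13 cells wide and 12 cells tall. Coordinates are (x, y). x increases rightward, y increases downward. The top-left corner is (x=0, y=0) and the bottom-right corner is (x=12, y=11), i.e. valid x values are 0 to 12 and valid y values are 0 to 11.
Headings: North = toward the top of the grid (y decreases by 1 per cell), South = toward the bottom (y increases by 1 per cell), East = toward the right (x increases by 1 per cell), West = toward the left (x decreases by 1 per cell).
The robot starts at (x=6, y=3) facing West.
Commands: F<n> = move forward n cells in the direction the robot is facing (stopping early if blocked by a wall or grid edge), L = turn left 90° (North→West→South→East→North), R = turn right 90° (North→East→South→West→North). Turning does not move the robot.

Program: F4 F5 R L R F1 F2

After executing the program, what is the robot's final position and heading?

Answer: Final position: (x=4, y=0), facing North

Derivation:
Start: (x=6, y=3), facing West
  F4: move forward 2/4 (blocked), now at (x=4, y=3)
  F5: move forward 0/5 (blocked), now at (x=4, y=3)
  R: turn right, now facing North
  L: turn left, now facing West
  R: turn right, now facing North
  F1: move forward 1, now at (x=4, y=2)
  F2: move forward 2, now at (x=4, y=0)
Final: (x=4, y=0), facing North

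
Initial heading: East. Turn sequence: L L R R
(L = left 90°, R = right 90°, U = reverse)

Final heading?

Start: East
  L (left (90° counter-clockwise)) -> North
  L (left (90° counter-clockwise)) -> West
  R (right (90° clockwise)) -> North
  R (right (90° clockwise)) -> East
Final: East

Answer: Final heading: East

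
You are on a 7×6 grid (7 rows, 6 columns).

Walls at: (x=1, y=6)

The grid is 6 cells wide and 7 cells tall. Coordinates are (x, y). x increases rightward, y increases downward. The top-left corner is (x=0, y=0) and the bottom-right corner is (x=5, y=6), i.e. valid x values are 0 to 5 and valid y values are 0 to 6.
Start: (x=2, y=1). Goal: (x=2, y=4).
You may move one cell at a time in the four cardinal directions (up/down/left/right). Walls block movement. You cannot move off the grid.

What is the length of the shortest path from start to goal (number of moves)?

BFS from (x=2, y=1) until reaching (x=2, y=4):
  Distance 0: (x=2, y=1)
  Distance 1: (x=2, y=0), (x=1, y=1), (x=3, y=1), (x=2, y=2)
  Distance 2: (x=1, y=0), (x=3, y=0), (x=0, y=1), (x=4, y=1), (x=1, y=2), (x=3, y=2), (x=2, y=3)
  Distance 3: (x=0, y=0), (x=4, y=0), (x=5, y=1), (x=0, y=2), (x=4, y=2), (x=1, y=3), (x=3, y=3), (x=2, y=4)  <- goal reached here
One shortest path (3 moves): (x=2, y=1) -> (x=2, y=2) -> (x=2, y=3) -> (x=2, y=4)

Answer: Shortest path length: 3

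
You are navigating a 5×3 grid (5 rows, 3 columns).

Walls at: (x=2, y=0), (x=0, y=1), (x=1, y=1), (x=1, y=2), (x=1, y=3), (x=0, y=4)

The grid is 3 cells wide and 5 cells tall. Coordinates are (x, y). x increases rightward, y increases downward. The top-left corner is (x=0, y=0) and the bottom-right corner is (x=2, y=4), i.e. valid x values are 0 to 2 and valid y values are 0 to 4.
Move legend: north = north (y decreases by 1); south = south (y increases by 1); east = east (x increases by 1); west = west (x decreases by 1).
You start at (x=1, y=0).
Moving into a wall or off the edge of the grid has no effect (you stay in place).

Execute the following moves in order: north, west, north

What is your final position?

Start: (x=1, y=0)
  north (north): blocked, stay at (x=1, y=0)
  west (west): (x=1, y=0) -> (x=0, y=0)
  north (north): blocked, stay at (x=0, y=0)
Final: (x=0, y=0)

Answer: Final position: (x=0, y=0)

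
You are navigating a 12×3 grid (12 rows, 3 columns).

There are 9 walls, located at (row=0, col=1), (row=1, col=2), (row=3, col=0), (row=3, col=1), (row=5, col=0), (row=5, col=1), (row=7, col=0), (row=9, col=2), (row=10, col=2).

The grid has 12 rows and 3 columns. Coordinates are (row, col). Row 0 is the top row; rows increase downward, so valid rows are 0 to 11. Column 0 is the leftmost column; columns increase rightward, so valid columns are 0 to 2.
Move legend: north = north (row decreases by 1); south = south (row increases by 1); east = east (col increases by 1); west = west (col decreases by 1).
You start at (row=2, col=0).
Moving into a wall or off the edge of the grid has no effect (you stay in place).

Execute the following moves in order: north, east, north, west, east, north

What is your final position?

Answer: Final position: (row=1, col=1)

Derivation:
Start: (row=2, col=0)
  north (north): (row=2, col=0) -> (row=1, col=0)
  east (east): (row=1, col=0) -> (row=1, col=1)
  north (north): blocked, stay at (row=1, col=1)
  west (west): (row=1, col=1) -> (row=1, col=0)
  east (east): (row=1, col=0) -> (row=1, col=1)
  north (north): blocked, stay at (row=1, col=1)
Final: (row=1, col=1)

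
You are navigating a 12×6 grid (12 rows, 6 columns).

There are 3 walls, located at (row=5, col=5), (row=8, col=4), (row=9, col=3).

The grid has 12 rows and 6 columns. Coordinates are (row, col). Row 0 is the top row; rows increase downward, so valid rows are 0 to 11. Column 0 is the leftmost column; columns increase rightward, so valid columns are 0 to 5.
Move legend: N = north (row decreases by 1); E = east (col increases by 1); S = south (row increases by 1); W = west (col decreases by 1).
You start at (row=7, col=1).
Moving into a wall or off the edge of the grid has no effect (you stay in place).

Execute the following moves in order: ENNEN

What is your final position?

Start: (row=7, col=1)
  E (east): (row=7, col=1) -> (row=7, col=2)
  N (north): (row=7, col=2) -> (row=6, col=2)
  N (north): (row=6, col=2) -> (row=5, col=2)
  E (east): (row=5, col=2) -> (row=5, col=3)
  N (north): (row=5, col=3) -> (row=4, col=3)
Final: (row=4, col=3)

Answer: Final position: (row=4, col=3)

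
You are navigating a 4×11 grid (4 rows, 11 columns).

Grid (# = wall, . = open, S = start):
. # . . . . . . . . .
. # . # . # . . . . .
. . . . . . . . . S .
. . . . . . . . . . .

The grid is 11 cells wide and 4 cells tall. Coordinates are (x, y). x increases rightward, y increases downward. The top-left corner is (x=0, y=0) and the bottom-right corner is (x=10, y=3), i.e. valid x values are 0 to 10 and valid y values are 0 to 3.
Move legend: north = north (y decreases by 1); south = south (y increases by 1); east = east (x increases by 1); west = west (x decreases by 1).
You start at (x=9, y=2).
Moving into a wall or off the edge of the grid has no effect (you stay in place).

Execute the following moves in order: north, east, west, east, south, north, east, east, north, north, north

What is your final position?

Answer: Final position: (x=10, y=0)

Derivation:
Start: (x=9, y=2)
  north (north): (x=9, y=2) -> (x=9, y=1)
  east (east): (x=9, y=1) -> (x=10, y=1)
  west (west): (x=10, y=1) -> (x=9, y=1)
  east (east): (x=9, y=1) -> (x=10, y=1)
  south (south): (x=10, y=1) -> (x=10, y=2)
  north (north): (x=10, y=2) -> (x=10, y=1)
  east (east): blocked, stay at (x=10, y=1)
  east (east): blocked, stay at (x=10, y=1)
  north (north): (x=10, y=1) -> (x=10, y=0)
  north (north): blocked, stay at (x=10, y=0)
  north (north): blocked, stay at (x=10, y=0)
Final: (x=10, y=0)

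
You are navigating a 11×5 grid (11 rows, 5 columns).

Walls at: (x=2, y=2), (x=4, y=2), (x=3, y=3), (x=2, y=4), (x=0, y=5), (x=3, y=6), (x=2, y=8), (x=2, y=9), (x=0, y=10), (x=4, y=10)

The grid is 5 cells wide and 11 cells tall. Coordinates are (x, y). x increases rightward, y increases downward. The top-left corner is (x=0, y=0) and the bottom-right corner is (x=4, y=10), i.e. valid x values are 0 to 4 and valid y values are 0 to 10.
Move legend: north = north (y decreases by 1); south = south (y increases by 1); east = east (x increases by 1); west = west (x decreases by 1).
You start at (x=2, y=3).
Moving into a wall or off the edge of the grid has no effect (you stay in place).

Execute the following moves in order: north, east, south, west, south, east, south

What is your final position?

Answer: Final position: (x=1, y=5)

Derivation:
Start: (x=2, y=3)
  north (north): blocked, stay at (x=2, y=3)
  east (east): blocked, stay at (x=2, y=3)
  south (south): blocked, stay at (x=2, y=3)
  west (west): (x=2, y=3) -> (x=1, y=3)
  south (south): (x=1, y=3) -> (x=1, y=4)
  east (east): blocked, stay at (x=1, y=4)
  south (south): (x=1, y=4) -> (x=1, y=5)
Final: (x=1, y=5)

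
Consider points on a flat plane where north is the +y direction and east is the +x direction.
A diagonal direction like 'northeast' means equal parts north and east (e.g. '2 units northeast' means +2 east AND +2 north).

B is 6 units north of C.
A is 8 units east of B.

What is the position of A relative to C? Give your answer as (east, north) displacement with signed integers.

Answer: A is at (east=8, north=6) relative to C.

Derivation:
Place C at the origin (east=0, north=0).
  B is 6 units north of C: delta (east=+0, north=+6); B at (east=0, north=6).
  A is 8 units east of B: delta (east=+8, north=+0); A at (east=8, north=6).
Therefore A relative to C: (east=8, north=6).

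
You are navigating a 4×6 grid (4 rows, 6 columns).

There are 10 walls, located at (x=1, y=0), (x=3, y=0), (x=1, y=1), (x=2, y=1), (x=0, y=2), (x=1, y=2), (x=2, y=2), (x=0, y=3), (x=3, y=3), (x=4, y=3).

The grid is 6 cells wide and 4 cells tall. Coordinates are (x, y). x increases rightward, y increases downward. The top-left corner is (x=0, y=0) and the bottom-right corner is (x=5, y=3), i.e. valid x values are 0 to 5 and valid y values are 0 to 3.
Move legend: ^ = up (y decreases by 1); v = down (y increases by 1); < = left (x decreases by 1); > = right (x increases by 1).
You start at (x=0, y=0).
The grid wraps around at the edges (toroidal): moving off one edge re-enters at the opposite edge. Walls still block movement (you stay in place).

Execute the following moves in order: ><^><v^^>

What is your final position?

Start: (x=0, y=0)
  > (right): blocked, stay at (x=0, y=0)
  < (left): (x=0, y=0) -> (x=5, y=0)
  ^ (up): (x=5, y=0) -> (x=5, y=3)
  > (right): blocked, stay at (x=5, y=3)
  < (left): blocked, stay at (x=5, y=3)
  v (down): (x=5, y=3) -> (x=5, y=0)
  ^ (up): (x=5, y=0) -> (x=5, y=3)
  ^ (up): (x=5, y=3) -> (x=5, y=2)
  > (right): blocked, stay at (x=5, y=2)
Final: (x=5, y=2)

Answer: Final position: (x=5, y=2)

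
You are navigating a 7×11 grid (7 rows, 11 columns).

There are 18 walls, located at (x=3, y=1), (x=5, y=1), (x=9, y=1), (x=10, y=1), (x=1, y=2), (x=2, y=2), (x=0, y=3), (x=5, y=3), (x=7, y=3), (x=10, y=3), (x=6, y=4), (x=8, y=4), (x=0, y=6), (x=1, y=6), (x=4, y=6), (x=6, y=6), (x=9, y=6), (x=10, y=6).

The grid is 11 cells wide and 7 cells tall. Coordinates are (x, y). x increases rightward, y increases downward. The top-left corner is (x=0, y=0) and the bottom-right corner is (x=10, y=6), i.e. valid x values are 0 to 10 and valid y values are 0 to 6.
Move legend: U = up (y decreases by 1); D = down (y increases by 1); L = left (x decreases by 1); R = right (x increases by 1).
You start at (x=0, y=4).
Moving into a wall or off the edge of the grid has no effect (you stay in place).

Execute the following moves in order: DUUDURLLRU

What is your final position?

Answer: Final position: (x=1, y=3)

Derivation:
Start: (x=0, y=4)
  D (down): (x=0, y=4) -> (x=0, y=5)
  U (up): (x=0, y=5) -> (x=0, y=4)
  U (up): blocked, stay at (x=0, y=4)
  D (down): (x=0, y=4) -> (x=0, y=5)
  U (up): (x=0, y=5) -> (x=0, y=4)
  R (right): (x=0, y=4) -> (x=1, y=4)
  L (left): (x=1, y=4) -> (x=0, y=4)
  L (left): blocked, stay at (x=0, y=4)
  R (right): (x=0, y=4) -> (x=1, y=4)
  U (up): (x=1, y=4) -> (x=1, y=3)
Final: (x=1, y=3)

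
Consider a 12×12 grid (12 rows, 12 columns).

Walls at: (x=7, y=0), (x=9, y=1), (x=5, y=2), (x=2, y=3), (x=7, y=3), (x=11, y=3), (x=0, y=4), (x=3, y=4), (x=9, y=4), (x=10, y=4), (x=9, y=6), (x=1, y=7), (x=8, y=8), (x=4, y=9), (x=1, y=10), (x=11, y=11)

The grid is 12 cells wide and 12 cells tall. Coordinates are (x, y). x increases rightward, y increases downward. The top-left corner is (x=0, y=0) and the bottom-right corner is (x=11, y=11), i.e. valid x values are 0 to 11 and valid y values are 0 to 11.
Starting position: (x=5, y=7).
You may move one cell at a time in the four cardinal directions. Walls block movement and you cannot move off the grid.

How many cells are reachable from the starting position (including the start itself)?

Answer: Reachable cells: 128

Derivation:
BFS flood-fill from (x=5, y=7):
  Distance 0: (x=5, y=7)
  Distance 1: (x=5, y=6), (x=4, y=7), (x=6, y=7), (x=5, y=8)
  Distance 2: (x=5, y=5), (x=4, y=6), (x=6, y=6), (x=3, y=7), (x=7, y=7), (x=4, y=8), (x=6, y=8), (x=5, y=9)
  Distance 3: (x=5, y=4), (x=4, y=5), (x=6, y=5), (x=3, y=6), (x=7, y=6), (x=2, y=7), (x=8, y=7), (x=3, y=8), (x=7, y=8), (x=6, y=9), (x=5, y=10)
  Distance 4: (x=5, y=3), (x=4, y=4), (x=6, y=4), (x=3, y=5), (x=7, y=5), (x=2, y=6), (x=8, y=6), (x=9, y=7), (x=2, y=8), (x=3, y=9), (x=7, y=9), (x=4, y=10), (x=6, y=10), (x=5, y=11)
  Distance 5: (x=4, y=3), (x=6, y=3), (x=7, y=4), (x=2, y=5), (x=8, y=5), (x=1, y=6), (x=10, y=7), (x=1, y=8), (x=9, y=8), (x=2, y=9), (x=8, y=9), (x=3, y=10), (x=7, y=10), (x=4, y=11), (x=6, y=11)
  Distance 6: (x=4, y=2), (x=6, y=2), (x=3, y=3), (x=2, y=4), (x=8, y=4), (x=1, y=5), (x=9, y=5), (x=0, y=6), (x=10, y=6), (x=11, y=7), (x=0, y=8), (x=10, y=8), (x=1, y=9), (x=9, y=9), (x=2, y=10), (x=8, y=10), (x=3, y=11), (x=7, y=11)
  Distance 7: (x=4, y=1), (x=6, y=1), (x=3, y=2), (x=7, y=2), (x=8, y=3), (x=1, y=4), (x=0, y=5), (x=10, y=5), (x=11, y=6), (x=0, y=7), (x=11, y=8), (x=0, y=9), (x=10, y=9), (x=9, y=10), (x=2, y=11), (x=8, y=11)
  Distance 8: (x=4, y=0), (x=6, y=0), (x=3, y=1), (x=5, y=1), (x=7, y=1), (x=2, y=2), (x=8, y=2), (x=1, y=3), (x=9, y=3), (x=11, y=5), (x=11, y=9), (x=0, y=10), (x=10, y=10), (x=1, y=11), (x=9, y=11)
  Distance 9: (x=3, y=0), (x=5, y=0), (x=2, y=1), (x=8, y=1), (x=1, y=2), (x=9, y=2), (x=0, y=3), (x=10, y=3), (x=11, y=4), (x=11, y=10), (x=0, y=11), (x=10, y=11)
  Distance 10: (x=2, y=0), (x=8, y=0), (x=1, y=1), (x=0, y=2), (x=10, y=2)
  Distance 11: (x=1, y=0), (x=9, y=0), (x=0, y=1), (x=10, y=1), (x=11, y=2)
  Distance 12: (x=0, y=0), (x=10, y=0), (x=11, y=1)
  Distance 13: (x=11, y=0)
Total reachable: 128 (grid has 128 open cells total)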